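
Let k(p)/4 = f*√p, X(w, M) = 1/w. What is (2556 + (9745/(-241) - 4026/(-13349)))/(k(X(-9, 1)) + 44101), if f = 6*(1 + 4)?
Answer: 356945329361365/6256954653895309 - 323752594600*I/6256954653895309 ≈ 0.057048 - 5.1743e-5*I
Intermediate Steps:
f = 30 (f = 6*5 = 30)
k(p) = 120*√p (k(p) = 4*(30*√p) = 120*√p)
(2556 + (9745/(-241) - 4026/(-13349)))/(k(X(-9, 1)) + 44101) = (2556 + (9745/(-241) - 4026/(-13349)))/(120*√(1/(-9)) + 44101) = (2556 + (9745*(-1/241) - 4026*(-1/13349)))/(120*√(-⅑) + 44101) = (2556 + (-9745/241 + 4026/13349))/(120*(I/3) + 44101) = (2556 - 129115739/3217109)/(40*I + 44101) = 8093814865/(3217109*(44101 + 40*I)) = 8093814865*((44101 - 40*I)/1944899801)/3217109 = 8093814865*(44101 - 40*I)/6256954653895309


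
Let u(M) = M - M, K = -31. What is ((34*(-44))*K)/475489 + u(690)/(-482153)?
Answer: 46376/475489 ≈ 0.097533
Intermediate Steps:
u(M) = 0
((34*(-44))*K)/475489 + u(690)/(-482153) = ((34*(-44))*(-31))/475489 + 0/(-482153) = -1496*(-31)*(1/475489) + 0*(-1/482153) = 46376*(1/475489) + 0 = 46376/475489 + 0 = 46376/475489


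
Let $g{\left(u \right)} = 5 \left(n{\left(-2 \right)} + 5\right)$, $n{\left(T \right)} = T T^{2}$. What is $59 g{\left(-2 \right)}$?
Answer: $-885$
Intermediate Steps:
$n{\left(T \right)} = T^{3}$
$g{\left(u \right)} = -15$ ($g{\left(u \right)} = 5 \left(\left(-2\right)^{3} + 5\right) = 5 \left(-8 + 5\right) = 5 \left(-3\right) = -15$)
$59 g{\left(-2 \right)} = 59 \left(-15\right) = -885$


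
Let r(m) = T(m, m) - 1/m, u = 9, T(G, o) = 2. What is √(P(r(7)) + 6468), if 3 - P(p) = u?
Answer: 3*√718 ≈ 80.387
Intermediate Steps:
r(m) = 2 - 1/m
P(p) = -6 (P(p) = 3 - 1*9 = 3 - 9 = -6)
√(P(r(7)) + 6468) = √(-6 + 6468) = √6462 = 3*√718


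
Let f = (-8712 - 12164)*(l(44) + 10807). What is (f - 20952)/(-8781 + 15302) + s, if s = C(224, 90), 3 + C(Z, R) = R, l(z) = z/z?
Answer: -225081433/6521 ≈ -34516.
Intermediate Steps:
l(z) = 1
f = -225627808 (f = (-8712 - 12164)*(1 + 10807) = -20876*10808 = -225627808)
C(Z, R) = -3 + R
s = 87 (s = -3 + 90 = 87)
(f - 20952)/(-8781 + 15302) + s = (-225627808 - 20952)/(-8781 + 15302) + 87 = -225648760/6521 + 87 = -225081433/6521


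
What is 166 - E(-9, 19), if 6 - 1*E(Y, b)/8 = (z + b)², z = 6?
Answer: 5118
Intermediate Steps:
E(Y, b) = 48 - 8*(6 + b)²
166 - E(-9, 19) = 166 - (48 - 8*(6 + 19)²) = 166 - (48 - 8*25²) = 166 - (48 - 8*625) = 166 - (48 - 5000) = 166 - 1*(-4952) = 166 + 4952 = 5118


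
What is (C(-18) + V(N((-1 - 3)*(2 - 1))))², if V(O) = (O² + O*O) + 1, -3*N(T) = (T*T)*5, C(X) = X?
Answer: 159946609/81 ≈ 1.9747e+6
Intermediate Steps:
N(T) = -5*T²/3 (N(T) = -T*T*5/3 = -T²*5/3 = -5*T²/3)
V(O) = 1 + 2*O² (V(O) = (O² + O²) + 1 = 2*O² + 1 = 1 + 2*O²)
(C(-18) + V(N((-1 - 3)*(2 - 1))))² = (-18 + (1 + 2*(-5*(-1 - 3)²*(2 - 1)²/3)²))² = (-18 + (1 + 2*(-5*(-4*1)²/3)²))² = (-18 + (1 + 2*(-5/3*(-4)²)²))² = (-18 + (1 + 2*(-5/3*16)²))² = (-18 + (1 + 2*(-80/3)²))² = (-18 + (1 + 2*(6400/9)))² = (-18 + (1 + 12800/9))² = (-18 + 12809/9)² = (12647/9)² = 159946609/81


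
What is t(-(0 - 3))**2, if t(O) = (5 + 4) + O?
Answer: 144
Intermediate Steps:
t(O) = 9 + O
t(-(0 - 3))**2 = (9 - (0 - 3))**2 = (9 - 1*(-3))**2 = (9 + 3)**2 = 12**2 = 144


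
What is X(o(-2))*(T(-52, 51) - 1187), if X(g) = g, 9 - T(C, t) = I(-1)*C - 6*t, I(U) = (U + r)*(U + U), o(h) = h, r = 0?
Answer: 1536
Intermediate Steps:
I(U) = 2*U**2 (I(U) = (U + 0)*(U + U) = U*(2*U) = 2*U**2)
T(C, t) = 9 - 2*C + 6*t (T(C, t) = 9 - ((2*(-1)**2)*C - 6*t) = 9 - ((2*1)*C - 6*t) = 9 - (2*C - 6*t) = 9 - (-6*t + 2*C) = 9 + (-2*C + 6*t) = 9 - 2*C + 6*t)
X(o(-2))*(T(-52, 51) - 1187) = -2*((9 - 2*(-52) + 6*51) - 1187) = -2*((9 + 104 + 306) - 1187) = -2*(419 - 1187) = -2*(-768) = 1536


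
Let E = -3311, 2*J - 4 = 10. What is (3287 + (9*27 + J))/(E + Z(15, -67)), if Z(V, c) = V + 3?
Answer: -3537/3293 ≈ -1.0741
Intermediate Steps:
J = 7 (J = 2 + (½)*10 = 2 + 5 = 7)
Z(V, c) = 3 + V
(3287 + (9*27 + J))/(E + Z(15, -67)) = (3287 + (9*27 + 7))/(-3311 + (3 + 15)) = (3287 + (243 + 7))/(-3311 + 18) = (3287 + 250)/(-3293) = 3537*(-1/3293) = -3537/3293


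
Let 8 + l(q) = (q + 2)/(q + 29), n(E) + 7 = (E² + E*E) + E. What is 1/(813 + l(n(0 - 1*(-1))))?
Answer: 25/20123 ≈ 0.0012424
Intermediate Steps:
n(E) = -7 + E + 2*E² (n(E) = -7 + ((E² + E*E) + E) = -7 + ((E² + E²) + E) = -7 + (2*E² + E) = -7 + (E + 2*E²) = -7 + E + 2*E²)
l(q) = -8 + (2 + q)/(29 + q) (l(q) = -8 + (q + 2)/(q + 29) = -8 + (2 + q)/(29 + q))
1/(813 + l(n(0 - 1*(-1)))) = 1/(813 + (-230 - 7*(-7 + (0 - 1*(-1)) + 2*(0 - 1*(-1))²))/(29 + (-7 + (0 - 1*(-1)) + 2*(0 - 1*(-1))²))) = 1/(813 + (-230 - 7*(-7 + (0 + 1) + 2*(0 + 1)²))/(29 + (-7 + (0 + 1) + 2*(0 + 1)²))) = 1/(813 + (-230 - 7*(-7 + 1 + 2*1²))/(29 + (-7 + 1 + 2*1²))) = 1/(813 + (-230 - 7*(-7 + 1 + 2*1))/(29 + (-7 + 1 + 2*1))) = 1/(813 + (-230 - 7*(-7 + 1 + 2))/(29 + (-7 + 1 + 2))) = 1/(813 + (-230 - 7*(-4))/(29 - 4)) = 1/(813 + (-230 + 28)/25) = 1/(813 + (1/25)*(-202)) = 1/(813 - 202/25) = 1/(20123/25) = 25/20123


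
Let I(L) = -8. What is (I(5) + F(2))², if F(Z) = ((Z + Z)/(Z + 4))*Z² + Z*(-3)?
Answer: 1156/9 ≈ 128.44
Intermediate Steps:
F(Z) = -3*Z + 2*Z³/(4 + Z) (F(Z) = ((2*Z)/(4 + Z))*Z² - 3*Z = (2*Z/(4 + Z))*Z² - 3*Z = 2*Z³/(4 + Z) - 3*Z = -3*Z + 2*Z³/(4 + Z))
(I(5) + F(2))² = (-8 + 2*(-12 - 3*2 + 2*2²)/(4 + 2))² = (-8 + 2*(-12 - 6 + 2*4)/6)² = (-8 + 2*(⅙)*(-12 - 6 + 8))² = (-8 + 2*(⅙)*(-10))² = (-8 - 10/3)² = (-34/3)² = 1156/9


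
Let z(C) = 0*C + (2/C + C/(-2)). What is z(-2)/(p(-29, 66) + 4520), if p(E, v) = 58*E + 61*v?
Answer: 0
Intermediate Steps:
z(C) = 2/C - C/2 (z(C) = 0 + (2/C + C*(-½)) = 0 + (2/C - C/2) = 2/C - C/2)
z(-2)/(p(-29, 66) + 4520) = (2/(-2) - ½*(-2))/((58*(-29) + 61*66) + 4520) = (2*(-½) + 1)/((-1682 + 4026) + 4520) = (-1 + 1)/(2344 + 4520) = 0/6864 = 0*(1/6864) = 0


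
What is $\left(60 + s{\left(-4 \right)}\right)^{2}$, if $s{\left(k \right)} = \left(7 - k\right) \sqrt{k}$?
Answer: $3116 + 2640 i \approx 3116.0 + 2640.0 i$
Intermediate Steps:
$s{\left(k \right)} = \sqrt{k} \left(7 - k\right)$
$\left(60 + s{\left(-4 \right)}\right)^{2} = \left(60 + \sqrt{-4} \left(7 - -4\right)\right)^{2} = \left(60 + 2 i \left(7 + 4\right)\right)^{2} = \left(60 + 2 i 11\right)^{2} = \left(60 + 22 i\right)^{2}$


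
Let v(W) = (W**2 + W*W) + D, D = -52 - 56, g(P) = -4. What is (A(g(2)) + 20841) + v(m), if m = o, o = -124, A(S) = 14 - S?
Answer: 51503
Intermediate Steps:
m = -124
D = -108
v(W) = -108 + 2*W**2 (v(W) = (W**2 + W*W) - 108 = (W**2 + W**2) - 108 = 2*W**2 - 108 = -108 + 2*W**2)
(A(g(2)) + 20841) + v(m) = ((14 - 1*(-4)) + 20841) + (-108 + 2*(-124)**2) = ((14 + 4) + 20841) + (-108 + 2*15376) = (18 + 20841) + (-108 + 30752) = 20859 + 30644 = 51503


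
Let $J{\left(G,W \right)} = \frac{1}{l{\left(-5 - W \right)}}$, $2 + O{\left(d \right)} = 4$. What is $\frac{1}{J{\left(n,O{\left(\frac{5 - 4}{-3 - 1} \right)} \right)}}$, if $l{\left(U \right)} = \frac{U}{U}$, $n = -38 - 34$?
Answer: $1$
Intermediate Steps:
$O{\left(d \right)} = 2$ ($O{\left(d \right)} = -2 + 4 = 2$)
$n = -72$ ($n = -38 - 34 = -72$)
$l{\left(U \right)} = 1$
$J{\left(G,W \right)} = 1$ ($J{\left(G,W \right)} = 1^{-1} = 1$)
$\frac{1}{J{\left(n,O{\left(\frac{5 - 4}{-3 - 1} \right)} \right)}} = 1^{-1} = 1$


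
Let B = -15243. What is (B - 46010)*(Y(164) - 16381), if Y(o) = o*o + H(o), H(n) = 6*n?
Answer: -704348247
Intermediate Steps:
Y(o) = o² + 6*o (Y(o) = o*o + 6*o = o² + 6*o)
(B - 46010)*(Y(164) - 16381) = (-15243 - 46010)*(164*(6 + 164) - 16381) = -61253*(164*170 - 16381) = -61253*(27880 - 16381) = -61253*11499 = -704348247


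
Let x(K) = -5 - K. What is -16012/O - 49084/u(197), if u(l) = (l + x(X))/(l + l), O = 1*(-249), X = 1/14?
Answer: -67373064412/669063 ≈ -1.0070e+5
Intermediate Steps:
X = 1/14 ≈ 0.071429
O = -249
u(l) = (-71/14 + l)/(2*l) (u(l) = (l + (-5 - 1*1/14))/(l + l) = (l + (-5 - 1/14))/((2*l)) = (l - 71/14)*(1/(2*l)) = (-71/14 + l)*(1/(2*l)) = (-71/14 + l)/(2*l))
-16012/O - 49084/u(197) = -16012/(-249) - 49084*5516/(-71 + 14*197) = -16012*(-1/249) - 49084*5516/(-71 + 2758) = 16012/249 - 49084/((1/28)*(1/197)*2687) = 16012/249 - 49084/2687/5516 = 16012/249 - 49084*5516/2687 = 16012/249 - 270747344/2687 = -67373064412/669063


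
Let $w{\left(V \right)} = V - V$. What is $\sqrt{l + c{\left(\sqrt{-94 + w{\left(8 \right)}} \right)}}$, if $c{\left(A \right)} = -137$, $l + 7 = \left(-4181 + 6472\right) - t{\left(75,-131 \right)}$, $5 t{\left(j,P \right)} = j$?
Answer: $2 \sqrt{533} \approx 46.174$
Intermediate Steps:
$t{\left(j,P \right)} = \frac{j}{5}$
$w{\left(V \right)} = 0$
$l = 2269$ ($l = -7 + \left(\left(-4181 + 6472\right) - \frac{1}{5} \cdot 75\right) = -7 + \left(2291 - 15\right) = -7 + 2276 = 2269$)
$\sqrt{l + c{\left(\sqrt{-94 + w{\left(8 \right)}} \right)}} = \sqrt{2269 - 137} = \sqrt{2132} = 2 \sqrt{533}$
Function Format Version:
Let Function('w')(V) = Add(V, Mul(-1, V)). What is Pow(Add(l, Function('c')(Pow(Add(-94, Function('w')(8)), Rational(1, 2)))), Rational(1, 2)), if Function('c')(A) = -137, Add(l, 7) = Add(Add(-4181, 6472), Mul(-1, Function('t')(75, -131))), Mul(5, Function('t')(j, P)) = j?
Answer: Mul(2, Pow(533, Rational(1, 2))) ≈ 46.174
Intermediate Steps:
Function('t')(j, P) = Mul(Rational(1, 5), j)
Function('w')(V) = 0
l = 2269 (l = Add(-7, Add(Add(-4181, 6472), Mul(-1, Mul(Rational(1, 5), 75)))) = Add(-7, Add(2291, Mul(-1, 15))) = Add(-7, Add(2291, -15)) = Add(-7, 2276) = 2269)
Pow(Add(l, Function('c')(Pow(Add(-94, Function('w')(8)), Rational(1, 2)))), Rational(1, 2)) = Pow(Add(2269, -137), Rational(1, 2)) = Pow(2132, Rational(1, 2)) = Mul(2, Pow(533, Rational(1, 2)))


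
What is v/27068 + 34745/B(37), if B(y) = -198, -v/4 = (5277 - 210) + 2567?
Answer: -236630947/1339866 ≈ -176.61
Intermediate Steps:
v = -30536 (v = -4*((5277 - 210) + 2567) = -4*(5067 + 2567) = -4*7634 = -30536)
v/27068 + 34745/B(37) = -30536/27068 + 34745/(-198) = -30536*1/27068 + 34745*(-1/198) = -7634/6767 - 34745/198 = -236630947/1339866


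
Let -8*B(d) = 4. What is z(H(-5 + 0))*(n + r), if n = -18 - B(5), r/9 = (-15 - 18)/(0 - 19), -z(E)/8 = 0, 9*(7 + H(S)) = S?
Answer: 0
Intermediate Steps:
H(S) = -7 + S/9
B(d) = -½ (B(d) = -⅛*4 = -½)
z(E) = 0 (z(E) = -8*0 = 0)
r = 297/19 (r = 9*((-15 - 18)/(0 - 19)) = 9*(-33/(-19)) = 9*(-33*(-1/19)) = 9*(33/19) = 297/19 ≈ 15.632)
n = -35/2 (n = -18 - 1*(-½) = -18 + ½ = -35/2 ≈ -17.500)
z(H(-5 + 0))*(n + r) = 0*(-35/2 + 297/19) = 0*(-71/38) = 0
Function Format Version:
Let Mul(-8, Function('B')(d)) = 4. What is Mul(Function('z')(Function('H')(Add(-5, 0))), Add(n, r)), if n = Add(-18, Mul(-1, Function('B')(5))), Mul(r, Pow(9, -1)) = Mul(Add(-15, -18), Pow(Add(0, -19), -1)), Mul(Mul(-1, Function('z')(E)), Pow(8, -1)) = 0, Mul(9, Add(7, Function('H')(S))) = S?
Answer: 0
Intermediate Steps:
Function('H')(S) = Add(-7, Mul(Rational(1, 9), S))
Function('B')(d) = Rational(-1, 2) (Function('B')(d) = Mul(Rational(-1, 8), 4) = Rational(-1, 2))
Function('z')(E) = 0 (Function('z')(E) = Mul(-8, 0) = 0)
r = Rational(297, 19) (r = Mul(9, Mul(Add(-15, -18), Pow(Add(0, -19), -1))) = Mul(9, Mul(-33, Pow(-19, -1))) = Mul(9, Mul(-33, Rational(-1, 19))) = Mul(9, Rational(33, 19)) = Rational(297, 19) ≈ 15.632)
n = Rational(-35, 2) (n = Add(-18, Mul(-1, Rational(-1, 2))) = Add(-18, Rational(1, 2)) = Rational(-35, 2) ≈ -17.500)
Mul(Function('z')(Function('H')(Add(-5, 0))), Add(n, r)) = Mul(0, Add(Rational(-35, 2), Rational(297, 19))) = Mul(0, Rational(-71, 38)) = 0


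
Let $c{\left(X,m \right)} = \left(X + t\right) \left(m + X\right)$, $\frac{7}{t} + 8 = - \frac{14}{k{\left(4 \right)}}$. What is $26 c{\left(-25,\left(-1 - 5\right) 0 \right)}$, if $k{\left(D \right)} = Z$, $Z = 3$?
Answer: $\frac{315575}{19} \approx 16609.0$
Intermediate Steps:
$k{\left(D \right)} = 3$
$t = - \frac{21}{38}$ ($t = \frac{7}{-8 - \frac{14}{3}} = \frac{7}{- \frac{38}{3}} = 7 \left(- \frac{3}{38}\right) = - \frac{21}{38} \approx -0.55263$)
$c{\left(X,m \right)} = \left(- \frac{21}{38} + X\right) \left(X + m\right)$ ($c{\left(X,m \right)} = \left(X - \frac{21}{38}\right) \left(m + X\right) = \left(- \frac{21}{38} + X\right) \left(X + m\right)$)
$26 c{\left(-25,\left(-1 - 5\right) 0 \right)} = 26 \left(\left(-25\right)^{2} - - \frac{525}{38} - \frac{21 \left(-1 - 5\right) 0}{38} - 25 \left(-1 - 5\right) 0\right) = 26 \left(625 + \frac{525}{38} - \frac{21 \left(\left(-6\right) 0\right)}{38} - 25 \left(\left(-6\right) 0\right)\right) = 26 \left(625 + \frac{525}{38} - 0 - 0\right) = 26 \left(625 + \frac{525}{38} + 0 + 0\right) = 26 \cdot \frac{24275}{38} = \frac{315575}{19}$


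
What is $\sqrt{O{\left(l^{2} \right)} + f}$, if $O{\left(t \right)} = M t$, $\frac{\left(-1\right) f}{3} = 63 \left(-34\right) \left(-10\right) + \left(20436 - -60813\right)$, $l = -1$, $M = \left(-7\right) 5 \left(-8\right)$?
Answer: $i \sqrt{307727} \approx 554.73 i$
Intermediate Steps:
$M = 280$ ($M = \left(-35\right) \left(-8\right) = 280$)
$f = -308007$ ($f = - 3 \left(63 \left(-34\right) \left(-10\right) + \left(20436 - -60813\right)\right) = - 3 \left(\left(-2142\right) \left(-10\right) + \left(20436 + 60813\right)\right) = - 3 \left(21420 + 81249\right) = \left(-3\right) 102669 = -308007$)
$O{\left(t \right)} = 280 t$
$\sqrt{O{\left(l^{2} \right)} + f} = \sqrt{280 \left(-1\right)^{2} - 308007} = \sqrt{280 \cdot 1 - 308007} = \sqrt{280 - 308007} = \sqrt{-307727} = i \sqrt{307727}$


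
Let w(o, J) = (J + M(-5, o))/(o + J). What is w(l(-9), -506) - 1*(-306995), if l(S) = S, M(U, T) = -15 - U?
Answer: 158102941/515 ≈ 3.0700e+5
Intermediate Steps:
w(o, J) = (-10 + J)/(J + o) (w(o, J) = (J + (-15 - 1*(-5)))/(o + J) = (J + (-15 + 5))/(J + o) = (J - 10)/(J + o) = (-10 + J)/(J + o))
w(l(-9), -506) - 1*(-306995) = (-10 - 506)/(-506 - 9) - 1*(-306995) = -516/(-515) + 306995 = -1/515*(-516) + 306995 = 516/515 + 306995 = 158102941/515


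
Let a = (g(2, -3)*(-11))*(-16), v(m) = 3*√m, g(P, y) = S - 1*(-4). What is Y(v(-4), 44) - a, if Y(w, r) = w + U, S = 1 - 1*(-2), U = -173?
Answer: -1405 + 6*I ≈ -1405.0 + 6.0*I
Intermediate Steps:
S = 3 (S = 1 + 2 = 3)
g(P, y) = 7 (g(P, y) = 3 - 1*(-4) = 3 + 4 = 7)
a = 1232 (a = (7*(-11))*(-16) = -77*(-16) = 1232)
Y(w, r) = -173 + w (Y(w, r) = w - 173 = -173 + w)
Y(v(-4), 44) - a = (-173 + 3*√(-4)) - 1*1232 = (-173 + 3*(2*I)) - 1232 = (-173 + 6*I) - 1232 = -1405 + 6*I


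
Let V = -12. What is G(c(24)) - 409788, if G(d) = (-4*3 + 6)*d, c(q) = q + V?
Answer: -409860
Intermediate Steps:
c(q) = -12 + q (c(q) = q - 12 = -12 + q)
G(d) = -6*d (G(d) = (-12 + 6)*d = -6*d)
G(c(24)) - 409788 = -6*(-12 + 24) - 409788 = -6*12 - 409788 = -72 - 409788 = -409860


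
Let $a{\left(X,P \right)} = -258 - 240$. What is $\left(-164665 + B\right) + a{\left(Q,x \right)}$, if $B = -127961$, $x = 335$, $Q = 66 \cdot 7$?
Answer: $-293124$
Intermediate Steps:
$Q = 462$
$a{\left(X,P \right)} = -498$ ($a{\left(X,P \right)} = -258 - 240 = -498$)
$\left(-164665 + B\right) + a{\left(Q,x \right)} = \left(-164665 - 127961\right) - 498 = -292626 - 498 = -293124$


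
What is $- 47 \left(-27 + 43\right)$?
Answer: $-752$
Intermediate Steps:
$- 47 \left(-27 + 43\right) = \left(-47\right) 16 = -752$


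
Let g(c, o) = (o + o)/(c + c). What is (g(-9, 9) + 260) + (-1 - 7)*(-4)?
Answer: 291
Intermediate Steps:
g(c, o) = o/c (g(c, o) = (2*o)/((2*c)) = (2*o)*(1/(2*c)) = o/c)
(g(-9, 9) + 260) + (-1 - 7)*(-4) = (9/(-9) + 260) + (-1 - 7)*(-4) = (9*(-1/9) + 260) - 8*(-4) = (-1 + 260) + 32 = 259 + 32 = 291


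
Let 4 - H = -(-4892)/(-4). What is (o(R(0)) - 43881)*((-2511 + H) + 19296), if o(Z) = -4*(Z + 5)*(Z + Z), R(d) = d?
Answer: -790384572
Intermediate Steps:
o(Z) = -8*Z*(5 + Z) (o(Z) = -4*(5 + Z)*2*Z = -8*Z*(5 + Z))
H = 1227 (H = 4 - (-2446)*(-2/(-4)) = 4 - (-2446)*(-2*(-¼)) = 4 - (-2446)/2 = 4 - 1*(-1223) = 4 + 1223 = 1227)
(o(R(0)) - 43881)*((-2511 + H) + 19296) = (-8*0*(5 + 0) - 43881)*((-2511 + 1227) + 19296) = (-8*0*5 - 43881)*(-1284 + 19296) = (0 - 43881)*18012 = -43881*18012 = -790384572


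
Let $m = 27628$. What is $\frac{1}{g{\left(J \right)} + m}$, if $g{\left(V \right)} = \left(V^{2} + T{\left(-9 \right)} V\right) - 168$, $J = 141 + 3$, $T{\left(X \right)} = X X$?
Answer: $\frac{1}{59860} \approx 1.6706 \cdot 10^{-5}$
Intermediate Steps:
$T{\left(X \right)} = X^{2}$
$J = 144$
$g{\left(V \right)} = -168 + V^{2} + 81 V$ ($g{\left(V \right)} = \left(V^{2} + \left(-9\right)^{2} V\right) - 168 = \left(V^{2} + 81 V\right) - 168 = -168 + V^{2} + 81 V$)
$\frac{1}{g{\left(J \right)} + m} = \frac{1}{\left(-168 + 144^{2} + 81 \cdot 144\right) + 27628} = \frac{1}{\left(-168 + 20736 + 11664\right) + 27628} = \frac{1}{32232 + 27628} = \frac{1}{59860}$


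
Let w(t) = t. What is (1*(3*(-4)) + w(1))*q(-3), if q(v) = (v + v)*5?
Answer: 330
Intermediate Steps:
q(v) = 10*v (q(v) = (2*v)*5 = 10*v)
(1*(3*(-4)) + w(1))*q(-3) = (1*(3*(-4)) + 1)*(10*(-3)) = (1*(-12) + 1)*(-30) = (-12 + 1)*(-30) = -11*(-30) = 330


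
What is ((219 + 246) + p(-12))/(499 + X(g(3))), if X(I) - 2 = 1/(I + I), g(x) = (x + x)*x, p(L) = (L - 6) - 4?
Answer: 15948/18037 ≈ 0.88418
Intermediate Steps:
p(L) = -10 + L (p(L) = (-6 + L) - 4 = -10 + L)
g(x) = 2*x² (g(x) = (2*x)*x = 2*x²)
X(I) = 2 + 1/(2*I) (X(I) = 2 + 1/(I + I) = 2 + 1/(2*I))
((219 + 246) + p(-12))/(499 + X(g(3))) = ((219 + 246) + (-10 - 12))/(499 + (2 + 1/(2*((2*3²))))) = (465 - 22)/(499 + (2 + 1/(2*((2*9))))) = 443/(499 + (2 + (½)/18)) = 443/(499 + (2 + (½)*(1/18))) = 443/(499 + (2 + 1/36)) = 443/(499 + 73/36) = 443/(18037/36) = 443*(36/18037) = 15948/18037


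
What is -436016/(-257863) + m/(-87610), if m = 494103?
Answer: -89211520129/22591377430 ≈ -3.9489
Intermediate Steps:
-436016/(-257863) + m/(-87610) = -436016/(-257863) + 494103/(-87610) = -436016*(-1/257863) + 494103*(-1/87610) = 436016/257863 - 494103/87610 = -89211520129/22591377430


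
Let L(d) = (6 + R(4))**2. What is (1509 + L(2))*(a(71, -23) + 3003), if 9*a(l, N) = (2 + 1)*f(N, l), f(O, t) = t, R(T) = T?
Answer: 14609720/3 ≈ 4.8699e+6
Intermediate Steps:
a(l, N) = l/3 (a(l, N) = ((2 + 1)*l)/9 = (3*l)/9 = l/3)
L(d) = 100 (L(d) = (6 + 4)**2 = 10**2 = 100)
(1509 + L(2))*(a(71, -23) + 3003) = (1509 + 100)*((1/3)*71 + 3003) = 1609*(71/3 + 3003) = 1609*(9080/3) = 14609720/3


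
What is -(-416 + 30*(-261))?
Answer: 8246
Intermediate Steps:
-(-416 + 30*(-261)) = -(-416 - 7830) = -1*(-8246) = 8246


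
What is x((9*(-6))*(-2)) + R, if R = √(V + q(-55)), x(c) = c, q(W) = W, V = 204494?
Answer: 108 + √204439 ≈ 560.15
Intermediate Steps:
R = √204439 (R = √(204494 - 55) = √204439 ≈ 452.15)
x((9*(-6))*(-2)) + R = (9*(-6))*(-2) + √204439 = -54*(-2) + √204439 = 108 + √204439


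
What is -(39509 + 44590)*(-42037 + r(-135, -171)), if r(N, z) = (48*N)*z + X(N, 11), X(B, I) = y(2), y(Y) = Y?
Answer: -89653318455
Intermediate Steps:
X(B, I) = 2
r(N, z) = 2 + 48*N*z (r(N, z) = (48*N)*z + 2 = 48*N*z + 2 = 2 + 48*N*z)
-(39509 + 44590)*(-42037 + r(-135, -171)) = -(39509 + 44590)*(-42037 + (2 + 48*(-135)*(-171))) = -84099*(-42037 + (2 + 1108080)) = -84099*(-42037 + 1108082) = -84099*1066045 = -1*89653318455 = -89653318455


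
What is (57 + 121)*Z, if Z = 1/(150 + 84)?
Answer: 89/117 ≈ 0.76068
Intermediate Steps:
Z = 1/234 ≈ 0.0042735
(57 + 121)*Z = (57 + 121)*(1/234) = 178*(1/234) = 89/117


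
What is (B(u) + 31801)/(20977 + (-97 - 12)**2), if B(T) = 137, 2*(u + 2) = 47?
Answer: 15969/16429 ≈ 0.97200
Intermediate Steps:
u = 43/2 (u = -2 + (1/2)*47 = -2 + 47/2 = 43/2 ≈ 21.500)
(B(u) + 31801)/(20977 + (-97 - 12)**2) = (137 + 31801)/(20977 + (-97 - 12)**2) = 31938/(20977 + (-109)**2) = 31938/(20977 + 11881) = 31938/32858 = 31938*(1/32858) = 15969/16429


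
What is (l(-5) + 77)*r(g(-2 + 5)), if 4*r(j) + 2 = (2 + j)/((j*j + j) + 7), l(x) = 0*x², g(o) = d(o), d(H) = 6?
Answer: -495/14 ≈ -35.357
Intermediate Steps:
g(o) = 6
l(x) = 0
r(j) = -½ + (2 + j)/(4*(7 + j + j²)) (r(j) = -½ + ((2 + j)/((j*j + j) + 7))/4 = -½ + ((2 + j)/((j² + j) + 7))/4 = -½ + ((2 + j)/((j + j²) + 7))/4 = -½ + ((2 + j)/(7 + j + j²))/4 = -½ + (2 + j)/(4*(7 + j + j²)))
(l(-5) + 77)*r(g(-2 + 5)) = (0 + 77)*((-3 - ½*6² - ¼*6)/(7 + 6 + 6²)) = 77*((-3 - ½*36 - 3/2)/(7 + 6 + 36)) = 77*((-3 - 18 - 3/2)/49) = 77*((1/49)*(-45/2)) = 77*(-45/98) = -495/14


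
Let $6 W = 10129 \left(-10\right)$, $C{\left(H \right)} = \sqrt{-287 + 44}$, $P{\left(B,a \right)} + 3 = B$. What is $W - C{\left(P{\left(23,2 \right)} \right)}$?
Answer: $- \frac{50645}{3} - 9 i \sqrt{3} \approx -16882.0 - 15.588 i$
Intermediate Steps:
$P{\left(B,a \right)} = -3 + B$
$C{\left(H \right)} = 9 i \sqrt{3}$ ($C{\left(H \right)} = \sqrt{-243} = 9 i \sqrt{3}$)
$W = - \frac{50645}{3}$ ($W = \frac{10129 \left(-10\right)}{6} = \frac{1}{6} \left(-101290\right) = - \frac{50645}{3} \approx -16882.0$)
$W - C{\left(P{\left(23,2 \right)} \right)} = - \frac{50645}{3} - 9 i \sqrt{3}$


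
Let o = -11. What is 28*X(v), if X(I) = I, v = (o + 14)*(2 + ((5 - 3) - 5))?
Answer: -84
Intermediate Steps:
v = -3 (v = (-11 + 14)*(2 + ((5 - 3) - 5)) = 3*(2 + (2 - 5)) = 3*(2 - 3) = 3*(-1) = -3)
28*X(v) = 28*(-3) = -84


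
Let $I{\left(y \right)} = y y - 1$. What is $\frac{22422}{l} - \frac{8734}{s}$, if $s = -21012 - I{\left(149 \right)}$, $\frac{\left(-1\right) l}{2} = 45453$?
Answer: $- \frac{14577205}{327352506} \approx -0.044531$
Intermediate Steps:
$I{\left(y \right)} = -1 + y^{2}$ ($I{\left(y \right)} = y^{2} - 1 = -1 + y^{2}$)
$l = -90906$ ($l = \left(-2\right) 45453 = -90906$)
$s = -43212$ ($s = -21012 - \left(-1 + 149^{2}\right) = -21012 - \left(-1 + 22201\right) = -21012 - 22200 = -43212$)
$\frac{22422}{l} - \frac{8734}{s} = \frac{22422}{-90906} - \frac{8734}{-43212} = 22422 \left(- \frac{1}{90906}\right) - - \frac{4367}{21606} = - \frac{3737}{15151} + \frac{4367}{21606} = - \frac{14577205}{327352506}$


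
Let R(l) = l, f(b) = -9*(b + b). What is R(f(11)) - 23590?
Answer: -23788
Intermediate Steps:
f(b) = -18*b
R(f(11)) - 23590 = -18*11 - 23590 = -198 - 23590 = -23788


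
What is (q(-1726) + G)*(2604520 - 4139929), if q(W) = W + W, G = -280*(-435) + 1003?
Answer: -183252599559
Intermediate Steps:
G = 122803 (G = 121800 + 1003 = 122803)
q(W) = 2*W
(q(-1726) + G)*(2604520 - 4139929) = (2*(-1726) + 122803)*(2604520 - 4139929) = (-3452 + 122803)*(-1535409) = 119351*(-1535409) = -183252599559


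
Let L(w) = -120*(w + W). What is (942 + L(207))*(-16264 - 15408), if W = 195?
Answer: 1498022256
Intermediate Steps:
L(w) = -23400 - 120*w (L(w) = -120*(w + 195) = -120*(195 + w) = -23400 - 120*w)
(942 + L(207))*(-16264 - 15408) = (942 + (-23400 - 120*207))*(-16264 - 15408) = (942 + (-23400 - 24840))*(-31672) = (942 - 48240)*(-31672) = -47298*(-31672) = 1498022256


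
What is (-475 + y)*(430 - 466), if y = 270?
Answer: 7380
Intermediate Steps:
(-475 + y)*(430 - 466) = (-475 + 270)*(430 - 466) = -205*(-36) = 7380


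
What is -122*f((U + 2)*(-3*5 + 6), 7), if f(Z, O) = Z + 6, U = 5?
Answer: 6954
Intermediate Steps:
f(Z, O) = 6 + Z
-122*f((U + 2)*(-3*5 + 6), 7) = -122*(6 + (5 + 2)*(-3*5 + 6)) = -122*(6 + 7*(-15 + 6)) = -122*(6 + 7*(-9)) = -122*(6 - 63) = -122*(-57) = 6954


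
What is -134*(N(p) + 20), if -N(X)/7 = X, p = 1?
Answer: -1742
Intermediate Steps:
N(X) = -7*X
-134*(N(p) + 20) = -134*(-7*1 + 20) = -134*(-7 + 20) = -134*13 = -1742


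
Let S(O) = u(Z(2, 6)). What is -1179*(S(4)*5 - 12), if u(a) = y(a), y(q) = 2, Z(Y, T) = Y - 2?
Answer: 2358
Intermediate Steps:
Z(Y, T) = -2 + Y
u(a) = 2
S(O) = 2
-1179*(S(4)*5 - 12) = -1179*(2*5 - 12) = -1179*(10 - 12) = -1179*(-2) = 2358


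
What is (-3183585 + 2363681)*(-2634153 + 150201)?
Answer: 2036602180608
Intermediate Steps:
(-3183585 + 2363681)*(-2634153 + 150201) = -819904*(-2483952) = 2036602180608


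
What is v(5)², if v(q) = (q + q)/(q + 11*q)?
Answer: 1/36 ≈ 0.027778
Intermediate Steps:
v(q) = ⅙ (v(q) = (2*q)/((12*q)) = (2*q)*(1/(12*q)) = ⅙)
v(5)² = (⅙)² = 1/36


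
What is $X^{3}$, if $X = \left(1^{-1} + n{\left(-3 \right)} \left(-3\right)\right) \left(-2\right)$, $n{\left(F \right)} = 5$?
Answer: $21952$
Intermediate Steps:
$X = 28$ ($X = \left(1^{-1} + 5 \left(-3\right)\right) \left(-2\right) = \left(1 - 15\right) \left(-2\right) = \left(-14\right) \left(-2\right) = 28$)
$X^{3} = 28^{3} = 21952$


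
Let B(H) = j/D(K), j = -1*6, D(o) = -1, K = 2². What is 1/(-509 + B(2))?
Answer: -1/503 ≈ -0.0019881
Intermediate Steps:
K = 4
j = -6
B(H) = 6 (B(H) = -6/(-1) = -6*(-1) = 6)
1/(-509 + B(2)) = 1/(-509 + 6) = 1/(-503) = -1/503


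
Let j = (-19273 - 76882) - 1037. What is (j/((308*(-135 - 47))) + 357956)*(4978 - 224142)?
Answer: -49973572872084/637 ≈ -7.8451e+10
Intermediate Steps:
j = -97192 (j = -96155 - 1037 = -97192)
(j/((308*(-135 - 47))) + 357956)*(4978 - 224142) = (-97192*1/(308*(-135 - 47)) + 357956)*(4978 - 224142) = (-97192/(308*(-182)) + 357956)*(-219164) = (-97192/(-56056) + 357956)*(-219164) = (-97192*(-1/56056) + 357956)*(-219164) = (12149/7007 + 357956)*(-219164) = (2508209841/7007)*(-219164) = -49973572872084/637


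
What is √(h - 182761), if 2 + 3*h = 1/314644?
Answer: I*√40710509439249837/471966 ≈ 427.51*I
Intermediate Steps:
h = -629287/943932 (h = -⅔ + (⅓)/314644 = -⅔ + (⅓)*(1/314644) = -⅔ + 1/943932 = -629287/943932 ≈ -0.66667)
√(h - 182761) = √(-629287/943932 - 182761) = √(-172514585539/943932) = I*√40710509439249837/471966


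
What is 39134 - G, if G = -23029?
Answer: 62163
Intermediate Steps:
39134 - G = 39134 - 1*(-23029) = 39134 + 23029 = 62163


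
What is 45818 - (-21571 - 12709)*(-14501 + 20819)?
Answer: 216626858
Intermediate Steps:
45818 - (-21571 - 12709)*(-14501 + 20819) = 45818 - (-34280)*6318 = 45818 - 1*(-216581040) = 45818 + 216581040 = 216626858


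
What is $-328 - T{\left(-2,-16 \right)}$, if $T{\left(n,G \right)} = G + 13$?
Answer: $-325$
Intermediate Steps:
$T{\left(n,G \right)} = 13 + G$
$-328 - T{\left(-2,-16 \right)} = -328 - \left(13 - 16\right) = -328 - -3 = -328 + 3 = -325$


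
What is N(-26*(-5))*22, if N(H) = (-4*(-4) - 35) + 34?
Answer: 330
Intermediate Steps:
N(H) = 15 (N(H) = (16 - 35) + 34 = -19 + 34 = 15)
N(-26*(-5))*22 = 15*22 = 330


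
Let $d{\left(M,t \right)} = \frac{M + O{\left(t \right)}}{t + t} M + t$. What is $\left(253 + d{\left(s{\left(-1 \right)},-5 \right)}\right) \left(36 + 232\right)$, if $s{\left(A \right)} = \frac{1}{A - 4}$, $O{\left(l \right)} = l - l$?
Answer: $\frac{8307866}{125} \approx 66463.0$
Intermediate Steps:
$O{\left(l \right)} = 0$
$s{\left(A \right)} = \frac{1}{-4 + A}$
$d{\left(M,t \right)} = t + \frac{M^{2}}{2 t}$ ($d{\left(M,t \right)} = \frac{M + 0}{t + t} M + t = \frac{M}{2 t} M + t = \frac{M^{2}}{2 t} + t = t + \frac{M^{2}}{2 t}$)
$\left(253 + d{\left(s{\left(-1 \right)},-5 \right)}\right) \left(36 + 232\right) = \left(253 - \left(5 - \frac{\left(\frac{1}{-4 - 1}\right)^{2}}{2 \left(-5\right)}\right)\right) \left(36 + 232\right) = \left(253 - \left(5 - \frac{1}{2} \left(\frac{1}{-5}\right)^{2} \left(- \frac{1}{5}\right)\right)\right) 268 = \left(253 - \left(5 - \frac{1}{2} \left(- \frac{1}{5}\right)^{2} \left(- \frac{1}{5}\right)\right)\right) 268 = \left(253 - \left(5 - - \frac{1}{250}\right)\right) 268 = \left(253 - \frac{1251}{250}\right) 268 = \frac{61999}{250} \cdot 268 = \frac{8307866}{125}$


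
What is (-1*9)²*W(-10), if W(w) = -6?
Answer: -486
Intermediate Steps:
(-1*9)²*W(-10) = (-1*9)²*(-6) = (-9)²*(-6) = 81*(-6) = -486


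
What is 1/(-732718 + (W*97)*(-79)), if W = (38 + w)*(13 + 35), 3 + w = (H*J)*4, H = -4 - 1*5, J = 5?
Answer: 1/52601762 ≈ 1.9011e-8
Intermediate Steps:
H = -9 (H = -4 - 5 = -9)
w = -183 (w = -3 - 9*5*4 = -3 - 45*4 = -3 - 180 = -183)
W = -6960 (W = (38 - 183)*(13 + 35) = -145*48 = -6960)
1/(-732718 + (W*97)*(-79)) = 1/(-732718 - 6960*97*(-79)) = 1/(-732718 - 675120*(-79)) = 1/(-732718 + 53334480) = 1/52601762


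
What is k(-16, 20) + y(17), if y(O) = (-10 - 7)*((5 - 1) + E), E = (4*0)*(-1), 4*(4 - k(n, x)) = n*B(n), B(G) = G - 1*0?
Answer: -128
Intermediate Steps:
B(G) = G (B(G) = G + 0 = G)
k(n, x) = 4 - n²/4 (k(n, x) = 4 - n*n/4 = 4 - n²/4)
E = 0 (E = 0*(-1) = 0)
y(O) = -68 (y(O) = (-10 - 7)*((5 - 1) + 0) = -17*(4 + 0) = -17*4 = -68)
k(-16, 20) + y(17) = (4 - ¼*(-16)²) - 68 = (4 - ¼*256) - 68 = (4 - 64) - 68 = -60 - 68 = -128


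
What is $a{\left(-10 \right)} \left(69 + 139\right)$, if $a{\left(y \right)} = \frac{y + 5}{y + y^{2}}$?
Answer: $- \frac{104}{9} \approx -11.556$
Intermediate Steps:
$a{\left(y \right)} = \frac{5 + y}{y + y^{2}}$
$a{\left(-10 \right)} \left(69 + 139\right) = \frac{5 - 10}{\left(-10\right) \left(1 - 10\right)} \left(69 + 139\right) = \left(- \frac{1}{10}\right) \frac{1}{-9} \left(-5\right) 208 = \left(- \frac{1}{10}\right) \left(- \frac{1}{9}\right) \left(-5\right) 208 = \left(- \frac{1}{18}\right) 208 = - \frac{104}{9}$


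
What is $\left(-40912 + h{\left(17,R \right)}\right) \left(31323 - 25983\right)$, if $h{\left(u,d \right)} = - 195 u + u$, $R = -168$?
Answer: $-236081400$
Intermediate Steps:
$h{\left(u,d \right)} = - 194 u$
$\left(-40912 + h{\left(17,R \right)}\right) \left(31323 - 25983\right) = \left(-40912 - 3298\right) \left(31323 - 25983\right) = \left(-40912 - 3298\right) 5340 = \left(-44210\right) 5340 = -236081400$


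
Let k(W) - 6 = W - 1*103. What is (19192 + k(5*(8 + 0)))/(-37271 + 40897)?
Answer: 19135/3626 ≈ 5.2772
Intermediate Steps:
k(W) = -97 + W (k(W) = 6 + (W - 1*103) = 6 + (W - 103) = 6 + (-103 + W) = -97 + W)
(19192 + k(5*(8 + 0)))/(-37271 + 40897) = (19192 + (-97 + 5*(8 + 0)))/(-37271 + 40897) = (19192 + (-97 + 5*8))/3626 = (19192 + (-97 + 40))*(1/3626) = (19192 - 57)*(1/3626) = 19135*(1/3626) = 19135/3626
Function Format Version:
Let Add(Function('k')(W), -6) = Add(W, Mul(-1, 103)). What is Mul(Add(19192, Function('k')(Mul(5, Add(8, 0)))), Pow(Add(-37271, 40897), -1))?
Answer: Rational(19135, 3626) ≈ 5.2772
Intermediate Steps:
Function('k')(W) = Add(-97, W) (Function('k')(W) = Add(6, Add(W, Mul(-1, 103))) = Add(6, Add(W, -103)) = Add(6, Add(-103, W)) = Add(-97, W))
Mul(Add(19192, Function('k')(Mul(5, Add(8, 0)))), Pow(Add(-37271, 40897), -1)) = Mul(Add(19192, Add(-97, Mul(5, Add(8, 0)))), Pow(Add(-37271, 40897), -1)) = Mul(Add(19192, Add(-97, Mul(5, 8))), Pow(3626, -1)) = Mul(Add(19192, Add(-97, 40)), Rational(1, 3626)) = Mul(Add(19192, -57), Rational(1, 3626)) = Mul(19135, Rational(1, 3626)) = Rational(19135, 3626)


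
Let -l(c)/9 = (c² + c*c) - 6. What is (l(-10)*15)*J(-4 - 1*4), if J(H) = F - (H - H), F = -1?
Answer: 26190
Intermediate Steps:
J(H) = -1 (J(H) = -1 - (H - H) = -1 - 1*0 = -1 + 0 = -1)
l(c) = 54 - 18*c² (l(c) = -9*((c² + c*c) - 6) = -9*((c² + c²) - 6) = -9*(2*c² - 6) = -9*(-6 + 2*c²) = 54 - 18*c²)
(l(-10)*15)*J(-4 - 1*4) = ((54 - 18*(-10)²)*15)*(-1) = ((54 - 18*100)*15)*(-1) = ((54 - 1800)*15)*(-1) = -1746*15*(-1) = -26190*(-1) = 26190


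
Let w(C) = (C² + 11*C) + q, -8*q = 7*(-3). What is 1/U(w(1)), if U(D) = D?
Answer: 8/117 ≈ 0.068376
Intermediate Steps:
q = 21/8 (q = -7*(-3)/8 = -⅛*(-21) = 21/8 ≈ 2.6250)
w(C) = 21/8 + C² + 11*C (w(C) = (C² + 11*C) + 21/8 = 21/8 + C² + 11*C)
1/U(w(1)) = 1/(21/8 + 1² + 11*1) = 1/(21/8 + 1 + 11) = 1/(117/8) = 8/117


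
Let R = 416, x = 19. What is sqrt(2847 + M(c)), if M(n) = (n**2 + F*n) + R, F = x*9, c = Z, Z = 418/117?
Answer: sqrt(53204857)/117 ≈ 62.343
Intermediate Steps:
Z = 418/117 (Z = 418*(1/117) = 418/117 ≈ 3.5727)
c = 418/117 ≈ 3.5727
F = 171 (F = 19*9 = 171)
M(n) = 416 + n**2 + 171*n (M(n) = (n**2 + 171*n) + 416 = 416 + n**2 + 171*n)
sqrt(2847 + M(c)) = sqrt(2847 + (416 + (418/117)**2 + 171*(418/117))) = sqrt(2847 + (416 + 174724/13689 + 7942/13)) = sqrt(2847 + 14232274/13689) = sqrt(53204857/13689) = sqrt(53204857)/117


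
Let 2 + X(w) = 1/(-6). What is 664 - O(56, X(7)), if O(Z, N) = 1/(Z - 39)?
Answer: 11287/17 ≈ 663.94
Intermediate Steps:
X(w) = -13/6 (X(w) = -2 + 1/(-6) = -2 - 1/6 = -13/6)
O(Z, N) = 1/(-39 + Z)
664 - O(56, X(7)) = 664 - 1/(-39 + 56) = 664 - 1/17 = 11287/17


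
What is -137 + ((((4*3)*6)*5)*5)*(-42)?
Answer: -75737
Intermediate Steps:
-137 + ((((4*3)*6)*5)*5)*(-42) = -137 + (((12*6)*5)*5)*(-42) = -137 + ((72*5)*5)*(-42) = -137 + (360*5)*(-42) = -137 + 1800*(-42) = -137 - 75600 = -75737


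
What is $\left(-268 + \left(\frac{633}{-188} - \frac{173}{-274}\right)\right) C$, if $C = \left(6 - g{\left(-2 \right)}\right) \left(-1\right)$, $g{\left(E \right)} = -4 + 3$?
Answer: $\frac{48811469}{25756} \approx 1895.1$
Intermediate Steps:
$g{\left(E \right)} = -1$
$C = -7$ ($C = \left(6 - -1\right) \left(-1\right) = \left(6 + 1\right) \left(-1\right) = 7 \left(-1\right) = -7$)
$\left(-268 + \left(\frac{633}{-188} - \frac{173}{-274}\right)\right) C = \left(-268 + \left(\frac{633}{-188} - \frac{173}{-274}\right)\right) \left(-7\right) = \left(-268 + \left(633 \left(- \frac{1}{188}\right) - - \frac{173}{274}\right)\right) \left(-7\right) = \left(-268 + \left(- \frac{633}{188} + \frac{173}{274}\right)\right) \left(-7\right) = \left(-268 - \frac{70459}{25756}\right) \left(-7\right) = \left(- \frac{6973067}{25756}\right) \left(-7\right) = \frac{48811469}{25756}$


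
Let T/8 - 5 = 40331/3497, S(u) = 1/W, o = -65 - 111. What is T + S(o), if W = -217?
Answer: 100365079/758849 ≈ 132.26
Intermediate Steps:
o = -176
S(u) = -1/217 (S(u) = 1/(-217) = -1/217)
T = 462528/3497 (T = 40 + 8*(40331/3497) = 40 + 322648/3497 = 462528/3497 ≈ 132.26)
T + S(o) = 462528/3497 - 1/217 = 100365079/758849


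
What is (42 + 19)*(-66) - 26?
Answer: -4052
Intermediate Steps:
(42 + 19)*(-66) - 26 = 61*(-66) - 26 = -4026 - 26 = -4052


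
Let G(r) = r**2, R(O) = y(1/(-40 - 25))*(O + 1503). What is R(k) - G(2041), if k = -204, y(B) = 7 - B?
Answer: -270176921/65 ≈ -4.1566e+6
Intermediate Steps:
R(O) = 685368/65 + 456*O/65 (R(O) = (7 - 1/(-40 - 25))*(O + 1503) = (7 - 1/(-65))*(1503 + O) = (7 - 1*(-1/65))*(1503 + O) = (7 + 1/65)*(1503 + O) = 456*(1503 + O)/65 = 685368/65 + 456*O/65)
R(k) - G(2041) = (685368/65 + (456/65)*(-204)) - 1*2041**2 = (685368/65 - 93024/65) - 1*4165681 = 592344/65 - 4165681 = -270176921/65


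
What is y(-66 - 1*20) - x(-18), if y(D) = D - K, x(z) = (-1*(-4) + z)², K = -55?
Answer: -227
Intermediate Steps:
x(z) = (4 + z)²
y(D) = 55 + D (y(D) = D - 1*(-55) = D + 55 = 55 + D)
y(-66 - 1*20) - x(-18) = (55 + (-66 - 1*20)) - (4 - 18)² = (55 + (-66 - 20)) - 1*(-14)² = (55 - 86) - 1*196 = -31 - 196 = -227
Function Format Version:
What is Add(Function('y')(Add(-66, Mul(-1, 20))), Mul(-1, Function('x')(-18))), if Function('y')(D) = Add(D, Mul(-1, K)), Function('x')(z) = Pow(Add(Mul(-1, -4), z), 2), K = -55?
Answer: -227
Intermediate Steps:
Function('x')(z) = Pow(Add(4, z), 2)
Function('y')(D) = Add(55, D) (Function('y')(D) = Add(D, Mul(-1, -55)) = Add(D, 55) = Add(55, D))
Add(Function('y')(Add(-66, Mul(-1, 20))), Mul(-1, Function('x')(-18))) = Add(Add(55, Add(-66, Mul(-1, 20))), Mul(-1, Pow(Add(4, -18), 2))) = Add(Add(55, Add(-66, -20)), Mul(-1, Pow(-14, 2))) = Add(Add(55, -86), Mul(-1, 196)) = Add(-31, -196) = -227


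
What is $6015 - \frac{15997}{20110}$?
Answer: $\frac{120945653}{20110} \approx 6014.2$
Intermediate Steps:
$6015 - \frac{15997}{20110} = \frac{120945653}{20110}$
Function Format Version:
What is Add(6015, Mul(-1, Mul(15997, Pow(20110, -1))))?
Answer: Rational(120945653, 20110) ≈ 6014.2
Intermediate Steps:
Add(6015, Mul(-1, Mul(15997, Pow(20110, -1)))) = Add(6015, Mul(-1, Mul(15997, Rational(1, 20110)))) = Add(6015, Mul(-1, Rational(15997, 20110))) = Add(6015, Rational(-15997, 20110)) = Rational(120945653, 20110)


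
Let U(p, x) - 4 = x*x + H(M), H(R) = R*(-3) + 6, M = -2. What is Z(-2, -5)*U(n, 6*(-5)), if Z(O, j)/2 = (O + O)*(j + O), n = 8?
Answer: 51296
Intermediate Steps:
Z(O, j) = 4*O*(O + j) (Z(O, j) = 2*((O + O)*(j + O)) = 2*((2*O)*(O + j)) = 2*(2*O*(O + j)) = 4*O*(O + j))
H(R) = 6 - 3*R (H(R) = -3*R + 6 = 6 - 3*R)
U(p, x) = 16 + x**2 (U(p, x) = 4 + (x*x + (6 - 3*(-2))) = 4 + (x**2 + (6 + 6)) = 4 + (x**2 + 12) = 4 + (12 + x**2) = 16 + x**2)
Z(-2, -5)*U(n, 6*(-5)) = (4*(-2)*(-2 - 5))*(16 + (6*(-5))**2) = (4*(-2)*(-7))*(16 + (-30)**2) = 56*(16 + 900) = 56*916 = 51296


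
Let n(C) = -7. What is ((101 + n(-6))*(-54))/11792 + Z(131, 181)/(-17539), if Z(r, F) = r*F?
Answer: -92157019/51704972 ≈ -1.7824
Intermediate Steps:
Z(r, F) = F*r
((101 + n(-6))*(-54))/11792 + Z(131, 181)/(-17539) = ((101 - 7)*(-54))/11792 + (181*131)/(-17539) = (94*(-54))*(1/11792) + 23711*(-1/17539) = -5076*1/11792 - 23711/17539 = -1269/2948 - 23711/17539 = -92157019/51704972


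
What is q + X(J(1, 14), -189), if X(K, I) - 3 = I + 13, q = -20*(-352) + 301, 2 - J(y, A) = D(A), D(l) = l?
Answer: 7168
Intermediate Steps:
J(y, A) = 2 - A
q = 7341 (q = 7040 + 301 = 7341)
X(K, I) = 16 + I (X(K, I) = 3 + (I + 13) = 3 + (13 + I) = 16 + I)
q + X(J(1, 14), -189) = 7341 + (16 - 189) = 7341 - 173 = 7168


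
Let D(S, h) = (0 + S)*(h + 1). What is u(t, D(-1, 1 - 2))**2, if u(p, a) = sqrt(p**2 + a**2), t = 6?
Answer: 36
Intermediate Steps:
D(S, h) = S*(1 + h)
u(p, a) = sqrt(a**2 + p**2)
u(t, D(-1, 1 - 2))**2 = (sqrt((-(1 + (1 - 2)))**2 + 6**2))**2 = (sqrt((-(1 - 1))**2 + 36))**2 = (sqrt((-1*0)**2 + 36))**2 = (sqrt(0**2 + 36))**2 = (sqrt(0 + 36))**2 = (sqrt(36))**2 = 6**2 = 36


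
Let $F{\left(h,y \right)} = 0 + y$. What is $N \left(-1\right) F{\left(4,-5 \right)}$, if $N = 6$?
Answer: $30$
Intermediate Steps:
$F{\left(h,y \right)} = y$
$N \left(-1\right) F{\left(4,-5 \right)} = 6 \left(-1\right) \left(-5\right) = \left(-6\right) \left(-5\right) = 30$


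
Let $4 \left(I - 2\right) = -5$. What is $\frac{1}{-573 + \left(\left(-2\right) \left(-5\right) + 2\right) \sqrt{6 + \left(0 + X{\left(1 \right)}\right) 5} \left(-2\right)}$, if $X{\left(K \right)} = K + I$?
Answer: $- \frac{191}{106611} + \frac{4 \sqrt{59}}{106611} \approx -0.0015034$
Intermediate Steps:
$I = \frac{3}{4}$ ($I = 2 + \frac{1}{4} \left(-5\right) = 2 - \frac{5}{4} = \frac{3}{4} \approx 0.75$)
$X{\left(K \right)} = \frac{3}{4} + K$ ($X{\left(K \right)} = K + \frac{3}{4} = \frac{3}{4} + K$)
$\frac{1}{-573 + \left(\left(-2\right) \left(-5\right) + 2\right) \sqrt{6 + \left(0 + X{\left(1 \right)}\right) 5} \left(-2\right)} = \frac{1}{-573 + \left(\left(-2\right) \left(-5\right) + 2\right) \sqrt{6 + \left(0 + \left(\frac{3}{4} + 1\right)\right) 5} \left(-2\right)} = \frac{1}{-573 + \left(10 + 2\right) \sqrt{6 + \left(0 + \frac{7}{4}\right) 5} \left(-2\right)} = \frac{1}{-573 + 12 \sqrt{6 + \frac{7}{4} \cdot 5} \left(-2\right)} = \frac{1}{-573 + 12 \sqrt{6 + \frac{35}{4}} \left(-2\right)} = \frac{1}{-573 + 12 \sqrt{\frac{59}{4}} \left(-2\right)} = \frac{1}{-573 + 12 \frac{\sqrt{59}}{2} \left(-2\right)} = \frac{1}{-573 + 6 \sqrt{59} \left(-2\right)} = \frac{1}{-573 - 12 \sqrt{59}}$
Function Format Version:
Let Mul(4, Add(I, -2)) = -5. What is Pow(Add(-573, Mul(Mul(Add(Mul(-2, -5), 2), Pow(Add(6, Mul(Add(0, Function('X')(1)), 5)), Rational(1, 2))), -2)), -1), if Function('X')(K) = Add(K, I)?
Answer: Add(Rational(-191, 106611), Mul(Rational(4, 106611), Pow(59, Rational(1, 2)))) ≈ -0.0015034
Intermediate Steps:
I = Rational(3, 4) (I = Add(2, Mul(Rational(1, 4), -5)) = Add(2, Rational(-5, 4)) = Rational(3, 4) ≈ 0.75000)
Function('X')(K) = Add(Rational(3, 4), K) (Function('X')(K) = Add(K, Rational(3, 4)) = Add(Rational(3, 4), K))
Pow(Add(-573, Mul(Mul(Add(Mul(-2, -5), 2), Pow(Add(6, Mul(Add(0, Function('X')(1)), 5)), Rational(1, 2))), -2)), -1) = Pow(Add(-573, Mul(Mul(Add(Mul(-2, -5), 2), Pow(Add(6, Mul(Add(0, Add(Rational(3, 4), 1)), 5)), Rational(1, 2))), -2)), -1) = Pow(Add(-573, Mul(Mul(Add(10, 2), Pow(Add(6, Mul(Add(0, Rational(7, 4)), 5)), Rational(1, 2))), -2)), -1) = Pow(Add(-573, Mul(Mul(12, Pow(Add(6, Mul(Rational(7, 4), 5)), Rational(1, 2))), -2)), -1) = Pow(Add(-573, Mul(Mul(12, Pow(Add(6, Rational(35, 4)), Rational(1, 2))), -2)), -1) = Pow(Add(-573, Mul(Mul(12, Pow(Rational(59, 4), Rational(1, 2))), -2)), -1) = Pow(Add(-573, Mul(Mul(12, Mul(Rational(1, 2), Pow(59, Rational(1, 2)))), -2)), -1) = Pow(Add(-573, Mul(Mul(6, Pow(59, Rational(1, 2))), -2)), -1) = Pow(Add(-573, Mul(-12, Pow(59, Rational(1, 2)))), -1)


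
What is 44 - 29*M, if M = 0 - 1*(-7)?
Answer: -159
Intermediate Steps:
M = 7 (M = 0 + 7 = 7)
44 - 29*M = 44 - 29*7 = 44 - 203 = -159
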